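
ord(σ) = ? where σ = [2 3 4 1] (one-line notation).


Cycle decomposition: (1 2 3 4)
Cycle lengths: 4
Order = lcm(4) = 4

ord(σ) = 4


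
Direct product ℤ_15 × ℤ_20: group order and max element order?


|ℤ_15 × ℤ_20| = 15 × 20 = 300
Max element order = lcm(15,20) = 60
Cyclic? No (gcd=5)

|ℤ_15×ℤ_20| = 300, max element order = 60


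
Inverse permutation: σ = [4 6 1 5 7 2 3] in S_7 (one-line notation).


To find σ⁻¹, swap domain and range:
σ(1) = 4 → σ⁻¹(4) = 1
σ(2) = 6 → σ⁻¹(6) = 2
σ(3) = 1 → σ⁻¹(1) = 3
σ(4) = 5 → σ⁻¹(5) = 4
σ(5) = 7 → σ⁻¹(7) = 5
σ(6) = 2 → σ⁻¹(2) = 6
σ(7) = 3 → σ⁻¹(3) = 7

σ⁻¹ = [3 6 7 1 4 2 5]


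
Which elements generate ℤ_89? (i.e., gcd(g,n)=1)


g generates ℤ_n iff gcd(g,n) = 1
Prime factors of 89: 89
Generators are g ∈ {1,...,88} not divisible by any of these primes.
Generators: {1, 2, 3, 4, 5, 6, 7, 8, 9, 10, 11, 12, 13, 14, 15, 16, 17, 18, 19, 20, 21, 22, 23, 24, 25, 26, 27, 28, 29, 30, 31, 32, 33, 34, 35, 36, 37, 38, 39, 40, 41, 42, 43, 44, 45, 46, 47, 48, 49, 50, 51, 52, 53, 54, 55, 56, 57, 58, 59, 60, 61, 62, 63, 64, 65, 66, 67, 68, 69, 70, 71, 72, 73, 74, 75, 76, 77, 78, 79, 80, 81, 82, 83, 84, 85, 86, 87, 88}
Number of generators = φ(89) = 88

Generators of ℤ_89 = {1, 2, 3, 4, 5, 6, 7, 8, 9, 10, 11, 12, 13, 14, 15, 16, 17, 18, 19, 20, 21, 22, 23, 24, 25, 26, 27, 28, 29, 30, 31, 32, 33, 34, 35, 36, 37, 38, 39, 40, 41, 42, 43, 44, 45, 46, 47, 48, 49, 50, 51, 52, 53, 54, 55, 56, 57, 58, 59, 60, 61, 62, 63, 64, 65, 66, 67, 68, 69, 70, 71, 72, 73, 74, 75, 76, 77, 78, 79, 80, 81, 82, 83, 84, 85, 86, 87, 88}


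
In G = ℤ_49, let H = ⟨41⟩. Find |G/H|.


|⟨41⟩| = n / gcd(41, 49) = 49 / 1 = 49
H is normal (ℤ_49 is abelian).
|G/H| = |G| / |H| = 49 / 49 = 1

|G/H| = 1


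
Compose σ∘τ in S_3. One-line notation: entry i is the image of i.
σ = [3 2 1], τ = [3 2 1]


σ∘τ: apply τ first, then σ
1 →τ 3 →σ 1
2 →τ 2 →σ 2
3 →τ 1 →σ 3

σ∘τ = [1 2 3]


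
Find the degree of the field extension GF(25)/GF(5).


GF(25) = GF(5^2), so the extension degree is 2

[GF(25)/GF(5)] = 2


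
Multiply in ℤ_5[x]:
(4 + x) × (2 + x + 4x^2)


Expand and collect like terms; reduce coefficients mod 5:
x^0: 4·2 = 8 ≡ 3 (mod 5)
x^1: 4·1 + 1·2 = 6 ≡ 1 (mod 5)
x^2: 4·4 + 1·1 = 17 ≡ 2 (mod 5)
x^3: 1·4 = 4 ≡ 4 (mod 5)
Result: 3 + x + 2x^2 + 4x^3

f · g = 3 + x + 2x^2 + 4x^3


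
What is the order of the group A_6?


|A_n| = n!/2 (even permutations)
|A_6| = 6!/2 = 720/2 = 360

|A_6| = 360


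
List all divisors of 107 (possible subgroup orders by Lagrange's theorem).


Lagrange's theorem: |H| divides |G|
|G| = 107
Divisors of 107: 1, 107

Possible subgroup orders: {1, 107}


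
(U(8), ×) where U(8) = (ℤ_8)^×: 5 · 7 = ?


Operation: multiplication mod 8
5 · 7 = (a × b) mod 8 with a = 5, b = 7

5 · 7 = 3


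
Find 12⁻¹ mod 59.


Use the extended Euclidean algorithm to write 1 = 12·s + 59·t; then s mod 59 is the inverse.
Euclidean algorithm:
  12 = 0·59 + 12
  59 = 4·12 + 11
  12 = 1·11 + 1
  11 = 11·1 + 0
gcd(12,59) = 1
Back-substitution gives: 12·(5) + 59·(-1) = 1
So 12⁻¹ ≡ 5 ≡ 5 (mod 59)
Check: 12 × 5 = 60 ≡ 1 (mod 59) ✓

12⁻¹ ≡ 5 (mod 59)


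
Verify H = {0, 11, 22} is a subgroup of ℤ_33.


Subgroup test for H = {0, 11, 22} in (ℤ_33, +):
(1) 0 ∈ H? Yes
(2) Closure: for all a,b ∈ H, (a+b) mod 33 ∈ H? Yes
(3) Inverses: for all a ∈ H, -a mod 33 ∈ H? Yes

Yes, H is a subgroup of ℤ_33


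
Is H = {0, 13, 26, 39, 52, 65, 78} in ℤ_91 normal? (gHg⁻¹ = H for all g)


H = {0, 13, 26, 39, 52, 65, 78} in ℤ_91
ℤ_91 is abelian; every subgroup of an abelian group is normal

Yes, normal subgroup


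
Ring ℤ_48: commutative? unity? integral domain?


ℤ_48 is a commutative ring with unity 1; 48 = 2×24 is composite, so 2·24 ≡ 0 gives zero divisors (not an integral domain)
Commutative: Yes
Integral domain: No
Has unity: Yes

ℤ_48: Commutative=Yes, Unity=Yes


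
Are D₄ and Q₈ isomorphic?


Comparing D₄ and Q₈:
D₄ has 5 elements of order 2; Q₈ has only 1

No, D₄ ≇ Q₈


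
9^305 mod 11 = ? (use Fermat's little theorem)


Fermat's little theorem: if p is prime and gcd(a,p)=1, then a^(p-1) ≡ 1 (mod p)
p = 11 is prime, gcd(9,11) = 1
Reduce exponent: 305 mod 10 = 5
So 9^305 ≡ 9^5 (mod 11)
9^5 mod 11 = 1

9^305 ≡ 1 (mod 11)


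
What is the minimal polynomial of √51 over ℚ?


√51 satisfies x² - 51 = 0, irreducible over ℚ since 51 is squarefree

Minimal polynomial: x² - 51


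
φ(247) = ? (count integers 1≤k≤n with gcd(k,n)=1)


Factor n: 247 = 13 × 19
φ(n) = n · ∏(1 - 1/p) over distinct primes p | n
φ(247) = 247 · (1 - 1/13) · (1 - 1/19) = 216

φ(247) = 216


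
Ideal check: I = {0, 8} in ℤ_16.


Check ideal conditions for I = {0, 8} in ℤ_16:
(1) I is an additive subgroup? Yes
(2) For r ∈ ℤ_16 and a ∈ I: r·a ∈ I? Yes

Yes, I is an ideal of ℤ_16


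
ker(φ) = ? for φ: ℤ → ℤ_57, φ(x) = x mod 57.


Kernel = preimage of identity
ker(φ) = {x ∈ ℤ : x ≡ 0 (mod 57)} = 57ℤ = {0, ±57, ±114, ...}

ker(φ) = 57ℤ


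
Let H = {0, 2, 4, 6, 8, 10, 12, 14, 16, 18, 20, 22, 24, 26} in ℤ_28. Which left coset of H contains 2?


2 + H = {2 + h (mod 28) : h ∈ H}
2+0=2, 2+2=4, 2+4=6, 2+6=8, 2+8=10, 2+10=12, 2+12=14, 2+14=16, 2+16=18, 2+18=20, 2+20=22, 2+22=24, 2+24=26, 2+26=0
2 + H = {0, 2, 4, 6, 8, 10, 12, 14, 16, 18, 20, 22, 24, 26} = 0 + H

2 + H = {0, 2, 4, 6, 8, 10, 12, 14, 16, 18, 20, 22, 24, 26}


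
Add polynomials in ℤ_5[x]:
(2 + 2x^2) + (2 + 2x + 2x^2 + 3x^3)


Add coefficients mod 5:
x^0: 2 + 2 = 4 (mod 5)
x^1: 0 + 2 = 2 (mod 5)
x^2: 2 + 2 = 4 (mod 5)
x^3: 0 + 3 = 3 (mod 5)
Result: 4 + 2x + 4x^2 + 3x^3

f + g = 4 + 2x + 4x^2 + 3x^3


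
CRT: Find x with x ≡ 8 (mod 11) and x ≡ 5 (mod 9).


m₁ = 11, m₂ = 9, gcd = 1, so CRT applies. M = m₁·m₂ = 99
Let M₁ = M/m₁ = 9, M₂ = M/m₂ = 11
Find y₁ ≡ M₁⁻¹ (mod m₁): 9⁻¹ ≡ 5 (mod 11)
Find y₂ ≡ M₂⁻¹ (mod m₂): 11⁻¹ ≡ 5 (mod 9)
x = a₁·M₁·y₁ + a₂·M₂·y₂ = 8·9·5 + 5·11·5 = 635
Reduce mod 99: x ≡ 41
Check: 41 mod 11 = 8 ✓, 41 mod 9 = 5 ✓

x ≡ 41 (mod 99)


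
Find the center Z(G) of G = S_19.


Z(G) = {g ∈ G | gx = xg for all x ∈ G}
S_n is non-abelian for n ≥ 3; Z(S_19) is trivial

Z(S_19) = {e}


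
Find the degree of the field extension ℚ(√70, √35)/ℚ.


[ℚ(√70,√35):ℚ] = [ℚ(√70,√35):ℚ(√70)]·[ℚ(√70):ℚ] = 2·2 = 4

[ℚ(√70, √35)/ℚ] = 4


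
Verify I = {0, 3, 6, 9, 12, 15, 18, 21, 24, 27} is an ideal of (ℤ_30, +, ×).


Check ideal conditions for I = {0, 3, 6, 9, 12, 15, 18, 21, 24, 27} in ℤ_30:
(1) I is an additive subgroup? Yes
(2) For r ∈ ℤ_30 and a ∈ I: r·a ∈ I? Yes

Yes, I is an ideal of ℤ_30


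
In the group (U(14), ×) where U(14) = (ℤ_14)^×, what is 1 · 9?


Operation: multiplication mod 14
1 · 9 = (a × b) mod 14 with a = 1, b = 9

1 · 9 = 9


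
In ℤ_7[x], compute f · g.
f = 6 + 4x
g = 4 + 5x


Expand and collect like terms; reduce coefficients mod 7:
x^0: 6·4 = 24 ≡ 3 (mod 7)
x^1: 6·5 + 4·4 = 46 ≡ 4 (mod 7)
x^2: 4·5 = 20 ≡ 6 (mod 7)
Result: 3 + 4x + 6x^2

f · g = 3 + 4x + 6x^2


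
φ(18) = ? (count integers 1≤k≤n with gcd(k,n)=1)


φ(n) = count of k ∈ {1,...,n} with gcd(k,n)=1
Coprimes to 18: {1, 5, 7, 11, 13, 17}
Count: 6

φ(18) = 6


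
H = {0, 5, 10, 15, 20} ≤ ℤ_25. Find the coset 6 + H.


6 + H = {6 + h (mod 25) : h ∈ H}
6+0=6, 6+5=11, 6+10=16, 6+15=21, 6+20=1
6 + H = {1, 6, 11, 16, 21} = 1 + H

6 + H = {1, 6, 11, 16, 21}


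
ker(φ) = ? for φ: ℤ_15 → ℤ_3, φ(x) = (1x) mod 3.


Kernel = preimage of identity
ker(φ) = {x ∈ ℤ_15 : 1x ≡ 0 (mod 3)}. Since 3 | 15, φ is well-defined. The kernel is the cyclic subgroup ⟨3⟩ of ℤ_15 (order 5), i.e. {0, 3, 6, 9, 12}

ker(φ) = {0, 3, 6, 9, 12}


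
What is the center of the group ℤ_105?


Z(G) = {g ∈ G | gx = xg for all x ∈ G}
ℤ_105 is abelian, so Z(G) = G

Z(ℤ_105) = ℤ_105


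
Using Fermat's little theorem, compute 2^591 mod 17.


Fermat's little theorem: if p is prime and gcd(a,p)=1, then a^(p-1) ≡ 1 (mod p)
p = 17 is prime, gcd(2,17) = 1
Reduce exponent: 591 mod 16 = 15
So 2^591 ≡ 2^15 (mod 17)
2^15 mod 17 = 9

2^591 ≡ 9 (mod 17)


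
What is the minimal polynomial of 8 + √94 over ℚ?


Let α = 8 + √94. Then α - 8 = √94, so (α - 8)² = 94, giving α² - 16α - 30 = 0. Degree 2 and α ∉ ℚ, so this is the minimal polynomial.

Minimal polynomial: x² - 16x - 30


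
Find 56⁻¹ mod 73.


Use the extended Euclidean algorithm to write 1 = 56·s + 73·t; then s mod 73 is the inverse.
Euclidean algorithm:
  56 = 0·73 + 56
  73 = 1·56 + 17
  56 = 3·17 + 5
  17 = 3·5 + 2
  5 = 2·2 + 1
  2 = 2·1 + 0
gcd(56,73) = 1
Back-substitution gives: 56·(30) + 73·(-23) = 1
So 56⁻¹ ≡ 30 ≡ 30 (mod 73)
Check: 56 × 30 = 1680 ≡ 1 (mod 73) ✓

56⁻¹ ≡ 30 (mod 73)


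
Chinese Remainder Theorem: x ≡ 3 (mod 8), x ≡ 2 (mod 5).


m₁ = 8, m₂ = 5, gcd = 1, so CRT applies. M = m₁·m₂ = 40
Let M₁ = M/m₁ = 5, M₂ = M/m₂ = 8
Find y₁ ≡ M₁⁻¹ (mod m₁): 5⁻¹ ≡ 5 (mod 8)
Find y₂ ≡ M₂⁻¹ (mod m₂): 8⁻¹ ≡ 2 (mod 5)
x = a₁·M₁·y₁ + a₂·M₂·y₂ = 3·5·5 + 2·8·2 = 107
Reduce mod 40: x ≡ 27
Check: 27 mod 8 = 3 ✓, 27 mod 5 = 2 ✓

x ≡ 27 (mod 40)


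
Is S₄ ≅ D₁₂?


Comparing S₄ and D₁₂:
S₄ has trivial center; D₁₂ has center {e, r⁶}

No, S₄ ≇ D₁₂


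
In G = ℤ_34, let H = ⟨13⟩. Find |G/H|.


|⟨13⟩| = n / gcd(13, 34) = 34 / 1 = 34
H is normal (ℤ_34 is abelian).
|G/H| = |G| / |H| = 34 / 34 = 1

|G/H| = 1


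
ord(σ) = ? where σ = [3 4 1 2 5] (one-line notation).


Cycle decomposition: (1 3) (2 4)
Cycle lengths: 2, 2
Order = lcm(2, 2) = 2

ord(σ) = 2


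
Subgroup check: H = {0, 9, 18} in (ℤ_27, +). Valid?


Subgroup test for H = {0, 9, 18} in (ℤ_27, +):
(1) 0 ∈ H? Yes
(2) Closure: for all a,b ∈ H, (a+b) mod 27 ∈ H? Yes
(3) Inverses: for all a ∈ H, -a mod 27 ∈ H? Yes

Yes, H is a subgroup of ℤ_27


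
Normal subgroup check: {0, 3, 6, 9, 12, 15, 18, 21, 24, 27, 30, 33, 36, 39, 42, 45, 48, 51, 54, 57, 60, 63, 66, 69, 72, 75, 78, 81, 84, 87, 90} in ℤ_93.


H = {0, 3, 6, 9, 12, 15, 18, 21, 24, 27, 30, 33, 36, 39, 42, 45, 48, 51, 54, 57, 60, 63, 66, 69, 72, 75, 78, 81, 84, 87, 90} in ℤ_93
ℤ_93 is abelian; every subgroup of an abelian group is normal

Yes, normal subgroup


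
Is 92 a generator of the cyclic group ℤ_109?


g generates ℤ_n iff gcd(g, n) = 1
gcd(92, 109) = 1
Since gcd = 1, 92 is a generator.

Yes, 92 generates ℤ_109


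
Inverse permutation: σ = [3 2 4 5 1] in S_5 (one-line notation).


To find σ⁻¹, swap domain and range:
σ(1) = 3 → σ⁻¹(3) = 1
σ(2) = 2 → σ⁻¹(2) = 2
σ(3) = 4 → σ⁻¹(4) = 3
σ(4) = 5 → σ⁻¹(5) = 4
σ(5) = 1 → σ⁻¹(1) = 5

σ⁻¹ = [5 2 1 3 4]


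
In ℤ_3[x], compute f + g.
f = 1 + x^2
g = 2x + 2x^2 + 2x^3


Add coefficients mod 3:
x^0: 1 + 0 = 1 (mod 3)
x^1: 0 + 2 = 2 (mod 3)
x^2: 1 + 2 = 0 (mod 3)
x^3: 0 + 2 = 2 (mod 3)
Result: 1 + 2x + 2x^3

f + g = 1 + 2x + 2x^3


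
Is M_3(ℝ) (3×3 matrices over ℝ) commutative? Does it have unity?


Matrix multiplication is non-commutative for n ≥ 2; the identity matrix I is the unity; singular matrices give zero divisors, so not an integral domain
Commutative: No
Integral domain: No
Has unity: Yes

M_3(ℝ) (3×3 matrices over ℝ): Commutative=No, Unity=Yes


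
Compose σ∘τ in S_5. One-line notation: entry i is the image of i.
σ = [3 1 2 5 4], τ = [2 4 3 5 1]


σ∘τ: apply τ first, then σ
1 →τ 2 →σ 1
2 →τ 4 →σ 5
3 →τ 3 →σ 2
4 →τ 5 →σ 4
5 →τ 1 →σ 3

σ∘τ = [1 5 2 4 3]


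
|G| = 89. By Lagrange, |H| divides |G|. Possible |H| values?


Lagrange's theorem: |H| divides |G|
|G| = 89
Divisors of 89: 1, 89

Possible subgroup orders: {1, 89}


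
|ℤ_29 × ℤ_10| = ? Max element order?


|ℤ_29 × ℤ_10| = 29 × 10 = 290
Max element order = lcm(29,10) = 290
Cyclic? Yes (gcd=1)

|ℤ_29×ℤ_10| = 290, max element order = 290


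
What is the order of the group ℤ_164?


ℤ_n has n elements.

|ℤ_164| = 164


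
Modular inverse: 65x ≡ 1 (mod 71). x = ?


Use the extended Euclidean algorithm to write 1 = 65·s + 71·t; then s mod 71 is the inverse.
Euclidean algorithm:
  65 = 0·71 + 65
  71 = 1·65 + 6
  65 = 10·6 + 5
  6 = 1·5 + 1
  5 = 5·1 + 0
gcd(65,71) = 1
Back-substitution gives: 65·(-12) + 71·(11) = 1
So 65⁻¹ ≡ -12 ≡ 59 (mod 71)
Check: 65 × 59 = 3835 ≡ 1 (mod 71) ✓

65⁻¹ ≡ 59 (mod 71)


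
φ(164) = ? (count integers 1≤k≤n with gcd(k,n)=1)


Factor n: 164 = 2^2 × 41
φ(n) = n · ∏(1 - 1/p) over distinct primes p | n
φ(164) = 164 · (1 - 1/2) · (1 - 1/41) = 80

φ(164) = 80


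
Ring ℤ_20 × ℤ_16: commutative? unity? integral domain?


Direct product ring; commutative with unity (1,1); but (1,0)·(0,1) = (0,0) gives zero divisors, so not an integral domain
Commutative: Yes
Integral domain: No
Has unity: Yes

ℤ_20 × ℤ_16: Commutative=Yes, Unity=Yes


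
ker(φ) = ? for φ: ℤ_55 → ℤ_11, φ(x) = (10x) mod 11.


Kernel = preimage of identity
ker(φ) = {x ∈ ℤ_55 : 10x ≡ 0 (mod 11)}. Since 11 | 55, φ is well-defined. The kernel is the cyclic subgroup ⟨11⟩ of ℤ_55 (order 5), i.e. {0, 11, 22, 33, 44}

ker(φ) = {0, 11, 22, 33, 44}


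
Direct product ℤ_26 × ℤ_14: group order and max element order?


|ℤ_26 × ℤ_14| = 26 × 14 = 364
Max element order = lcm(26,14) = 182
Cyclic? No (gcd=2)

|ℤ_26×ℤ_14| = 364, max element order = 182


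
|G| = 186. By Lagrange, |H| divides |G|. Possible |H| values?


Lagrange's theorem: |H| divides |G|
|G| = 186
Divisors of 186: 1, 2, 3, 6, 31, 62, 93, 186

Possible subgroup orders: {1, 2, 3, 6, 31, 62, 93, 186}


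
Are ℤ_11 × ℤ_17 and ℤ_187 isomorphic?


Comparing ℤ_11 × ℤ_17 and ℤ_187:
gcd(11,17) = 1, so ℤ_11 × ℤ_17 ≅ ℤ_187 (CRT)

Yes, ℤ_11 × ℤ_17 ≅ ℤ_187


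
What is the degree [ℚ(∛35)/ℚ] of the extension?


∛35 has minimal polynomial x³ - 35 (irreducible over ℚ since 35 is not a perfect cube)

[ℚ(∛35)/ℚ] = 3


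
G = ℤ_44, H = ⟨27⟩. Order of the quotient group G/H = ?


|⟨27⟩| = n / gcd(27, 44) = 44 / 1 = 44
H is normal (ℤ_44 is abelian).
|G/H| = |G| / |H| = 44 / 44 = 1

|G/H| = 1


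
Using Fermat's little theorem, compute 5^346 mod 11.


Fermat's little theorem: if p is prime and gcd(a,p)=1, then a^(p-1) ≡ 1 (mod p)
p = 11 is prime, gcd(5,11) = 1
Reduce exponent: 346 mod 10 = 6
So 5^346 ≡ 5^6 (mod 11)
5^6 mod 11 = 5

5^346 ≡ 5 (mod 11)


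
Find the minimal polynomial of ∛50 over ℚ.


∛50 satisfies x³ - 50 = 0, irreducible over ℚ (no rational root; 50 is not a perfect cube)

Minimal polynomial: x³ - 50


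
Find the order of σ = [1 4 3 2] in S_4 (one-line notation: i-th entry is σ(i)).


Cycle decomposition: (2 4)
Cycle lengths: 2
Order = lcm(2) = 2

ord(σ) = 2


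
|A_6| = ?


|A_n| = n!/2 (even permutations)
|A_6| = 6!/2 = 720/2 = 360

|A_6| = 360


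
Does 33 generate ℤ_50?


g generates ℤ_n iff gcd(g, n) = 1
gcd(33, 50) = 1
Since gcd = 1, 33 is a generator.

Yes, 33 generates ℤ_50


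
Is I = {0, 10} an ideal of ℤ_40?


Check ideal conditions for I = {0, 10} in ℤ_40:
(1) I is an additive subgroup? No
(2) For r ∈ ℤ_40 and a ∈ I: r·a ∈ I? No  [counterexample: r=2, a=10, r·a mod 40 = 20 ∉ I]

No, I is not an ideal of ℤ_40


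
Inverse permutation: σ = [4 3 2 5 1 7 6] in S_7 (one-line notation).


To find σ⁻¹, swap domain and range:
σ(1) = 4 → σ⁻¹(4) = 1
σ(2) = 3 → σ⁻¹(3) = 2
σ(3) = 2 → σ⁻¹(2) = 3
σ(4) = 5 → σ⁻¹(5) = 4
σ(5) = 1 → σ⁻¹(1) = 5
σ(6) = 7 → σ⁻¹(7) = 6
σ(7) = 6 → σ⁻¹(6) = 7

σ⁻¹ = [5 3 2 1 4 7 6]


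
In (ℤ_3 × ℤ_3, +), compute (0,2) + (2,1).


Operation: componentwise addition mod (3, 3)
(0,2) + (2,1) = ((a₁+b₁) mod 3, (a₂+b₂) mod 3) with a = (0,2), b = (2,1)

(0,2) + (2,1) = (2,0)


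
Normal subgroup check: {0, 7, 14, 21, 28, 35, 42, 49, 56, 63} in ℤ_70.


H = {0, 7, 14, 21, 28, 35, 42, 49, 56, 63} in ℤ_70
ℤ_70 is abelian; every subgroup of an abelian group is normal

Yes, normal subgroup


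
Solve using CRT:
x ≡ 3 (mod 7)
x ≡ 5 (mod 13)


m₁ = 7, m₂ = 13, gcd = 1, so CRT applies. M = m₁·m₂ = 91
Let M₁ = M/m₁ = 13, M₂ = M/m₂ = 7
Find y₁ ≡ M₁⁻¹ (mod m₁): 13⁻¹ ≡ 6 (mod 7)
Find y₂ ≡ M₂⁻¹ (mod m₂): 7⁻¹ ≡ 2 (mod 13)
x = a₁·M₁·y₁ + a₂·M₂·y₂ = 3·13·6 + 5·7·2 = 304
Reduce mod 91: x ≡ 31
Check: 31 mod 7 = 3 ✓, 31 mod 13 = 5 ✓

x ≡ 31 (mod 91)


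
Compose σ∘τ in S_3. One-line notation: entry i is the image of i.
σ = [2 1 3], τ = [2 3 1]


σ∘τ: apply τ first, then σ
1 →τ 2 →σ 1
2 →τ 3 →σ 3
3 →τ 1 →σ 2

σ∘τ = [1 3 2]


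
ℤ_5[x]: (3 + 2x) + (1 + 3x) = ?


Add coefficients mod 5:
x^0: 3 + 1 = 4 (mod 5)
x^1: 2 + 3 = 0 (mod 5)
Result: 4

f + g = 4


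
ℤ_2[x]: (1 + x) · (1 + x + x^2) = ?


Expand and collect like terms; reduce coefficients mod 2:
x^0: 1·1 = 1 ≡ 1 (mod 2)
x^1: 1·1 + 1·1 = 2 ≡ 0 (mod 2)
x^2: 1·1 + 1·1 = 2 ≡ 0 (mod 2)
x^3: 1·1 = 1 ≡ 1 (mod 2)
Result: 1 + x^3

f · g = 1 + x^3


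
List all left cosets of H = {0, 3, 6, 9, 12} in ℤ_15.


H = {0, 3, 6, 9, 12}, |H| = 5
Number of cosets = |G|/|H| = 15/5 = 3
0 + H = {0, 3, 6, 9, 12}
1 + H = {1, 4, 7, 10, 13}
2 + H = {2, 5, 8, 11, 14}

Cosets: 0+H={0,3,6,9,12}; 1+H={1,4,7,10,13}; 2+H={2,5,8,11,14}


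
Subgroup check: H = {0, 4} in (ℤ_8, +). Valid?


Subgroup test for H = {0, 4} in (ℤ_8, +):
(1) 0 ∈ H? Yes
(2) Closure: for all a,b ∈ H, (a+b) mod 8 ∈ H? Yes
(3) Inverses: for all a ∈ H, -a mod 8 ∈ H? Yes

Yes, H is a subgroup of ℤ_8


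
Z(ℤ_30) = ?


Z(G) = {g ∈ G | gx = xg for all x ∈ G}
ℤ_30 is abelian, so Z(G) = G

Z(ℤ_30) = ℤ_30


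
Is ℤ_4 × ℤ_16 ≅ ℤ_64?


Comparing ℤ_4 × ℤ_16 and ℤ_64:
gcd(4,16) = 4 ≠ 1. Max element order in ℤ_4×ℤ_16 is lcm(4,16) = 16 < 64, so it has no element of order 64

No, ℤ_4 × ℤ_16 ≇ ℤ_64


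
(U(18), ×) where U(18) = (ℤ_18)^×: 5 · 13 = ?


Operation: multiplication mod 18
5 · 13 = (a × b) mod 18 with a = 5, b = 13

5 · 13 = 11


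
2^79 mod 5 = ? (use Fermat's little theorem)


Fermat's little theorem: if p is prime and gcd(a,p)=1, then a^(p-1) ≡ 1 (mod p)
p = 5 is prime, gcd(2,5) = 1
Reduce exponent: 79 mod 4 = 3
So 2^79 ≡ 2^3 (mod 5)
2^3 mod 5 = 3

2^79 ≡ 3 (mod 5)


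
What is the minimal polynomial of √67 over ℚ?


√67 satisfies x² - 67 = 0, irreducible over ℚ since 67 is squarefree

Minimal polynomial: x² - 67


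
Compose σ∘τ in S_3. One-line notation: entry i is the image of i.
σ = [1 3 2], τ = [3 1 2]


σ∘τ: apply τ first, then σ
1 →τ 3 →σ 2
2 →τ 1 →σ 1
3 →τ 2 →σ 3

σ∘τ = [2 1 3]


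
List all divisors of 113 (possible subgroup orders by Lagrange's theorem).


Lagrange's theorem: |H| divides |G|
|G| = 113
Divisors of 113: 1, 113

Possible subgroup orders: {1, 113}


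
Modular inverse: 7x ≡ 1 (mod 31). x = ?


Use the extended Euclidean algorithm to write 1 = 7·s + 31·t; then s mod 31 is the inverse.
Euclidean algorithm:
  7 = 0·31 + 7
  31 = 4·7 + 3
  7 = 2·3 + 1
  3 = 3·1 + 0
gcd(7,31) = 1
Back-substitution gives: 7·(9) + 31·(-2) = 1
So 7⁻¹ ≡ 9 ≡ 9 (mod 31)
Check: 7 × 9 = 63 ≡ 1 (mod 31) ✓

7⁻¹ ≡ 9 (mod 31)


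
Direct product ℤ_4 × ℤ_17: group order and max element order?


|ℤ_4 × ℤ_17| = 4 × 17 = 68
Max element order = lcm(4,17) = 68
Cyclic? Yes (gcd=1)

|ℤ_4×ℤ_17| = 68, max element order = 68


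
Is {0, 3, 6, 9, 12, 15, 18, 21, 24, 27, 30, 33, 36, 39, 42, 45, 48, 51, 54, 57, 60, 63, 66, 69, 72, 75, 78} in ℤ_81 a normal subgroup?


H = {0, 3, 6, 9, 12, 15, 18, 21, 24, 27, 30, 33, 36, 39, 42, 45, 48, 51, 54, 57, 60, 63, 66, 69, 72, 75, 78} in ℤ_81
ℤ_81 is abelian; every subgroup of an abelian group is normal

Yes, normal subgroup


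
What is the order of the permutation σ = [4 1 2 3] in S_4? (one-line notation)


Cycle decomposition: (1 4 3 2)
Cycle lengths: 4
Order = lcm(4) = 4

ord(σ) = 4


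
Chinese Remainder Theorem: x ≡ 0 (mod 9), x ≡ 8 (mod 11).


m₁ = 9, m₂ = 11, gcd = 1, so CRT applies. M = m₁·m₂ = 99
Let M₁ = M/m₁ = 11, M₂ = M/m₂ = 9
Find y₁ ≡ M₁⁻¹ (mod m₁): 11⁻¹ ≡ 5 (mod 9)
Find y₂ ≡ M₂⁻¹ (mod m₂): 9⁻¹ ≡ 5 (mod 11)
x = a₁·M₁·y₁ + a₂·M₂·y₂ = 0·11·5 + 8·9·5 = 360
Reduce mod 99: x ≡ 63
Check: 63 mod 9 = 0 ✓, 63 mod 11 = 8 ✓

x ≡ 63 (mod 99)


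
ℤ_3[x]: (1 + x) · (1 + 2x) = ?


Expand and collect like terms; reduce coefficients mod 3:
x^0: 1·1 = 1 ≡ 1 (mod 3)
x^1: 1·2 + 1·1 = 3 ≡ 0 (mod 3)
x^2: 1·2 = 2 ≡ 2 (mod 3)
Result: 1 + 2x^2

f · g = 1 + 2x^2


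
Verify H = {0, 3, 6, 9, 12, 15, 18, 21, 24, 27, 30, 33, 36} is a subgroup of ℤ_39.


Subgroup test for H = {0, 3, 6, 9, 12, 15, 18, 21, 24, 27, 30, 33, 36} in (ℤ_39, +):
(1) 0 ∈ H? Yes
(2) Closure: for all a,b ∈ H, (a+b) mod 39 ∈ H? Yes
(3) Inverses: for all a ∈ H, -a mod 39 ∈ H? Yes

Yes, H is a subgroup of ℤ_39


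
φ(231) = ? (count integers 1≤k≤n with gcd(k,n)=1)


Factor n: 231 = 3 × 7 × 11
φ(n) = n · ∏(1 - 1/p) over distinct primes p | n
φ(231) = 231 · (1 - 1/3) · (1 - 1/7) · (1 - 1/11) = 120

φ(231) = 120


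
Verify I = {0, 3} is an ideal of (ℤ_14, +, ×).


Check ideal conditions for I = {0, 3} in ℤ_14:
(1) I is an additive subgroup? No
(2) For r ∈ ℤ_14 and a ∈ I: r·a ∈ I? No  [counterexample: r=2, a=3, r·a mod 14 = 6 ∉ I]

No, I is not an ideal of ℤ_14


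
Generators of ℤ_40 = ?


g generates ℤ_n iff gcd(g,n) = 1
Prime factors of 40: 2, 5
Generators are g ∈ {1,...,39} not divisible by any of these primes.
Generators: {1, 3, 7, 9, 11, 13, 17, 19, 21, 23, 27, 29, 31, 33, 37, 39}
Number of generators = φ(40) = 16

Generators of ℤ_40 = {1, 3, 7, 9, 11, 13, 17, 19, 21, 23, 27, 29, 31, 33, 37, 39}


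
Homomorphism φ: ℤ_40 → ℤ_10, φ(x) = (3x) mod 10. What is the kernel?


Kernel = preimage of identity
ker(φ) = {x ∈ ℤ_40 : 3x ≡ 0 (mod 10)}. Since 10 | 40, φ is well-defined. The kernel is the cyclic subgroup ⟨10⟩ of ℤ_40 (order 4), i.e. {0, 10, 20, 30}

ker(φ) = {0, 10, 20, 30}


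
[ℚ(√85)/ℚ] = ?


√85 has minimal polynomial x² - 85 (irreducible over ℚ since 85 is squarefree)

[ℚ(√85)/ℚ] = 2


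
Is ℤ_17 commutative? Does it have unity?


ℤ_17 is a commutative ring with unity 1; 17 is prime, so ℤ_17 is a field (hence an integral domain)
Commutative: Yes
Integral domain: Yes
Has unity: Yes

ℤ_17: Commutative=Yes, Unity=Yes


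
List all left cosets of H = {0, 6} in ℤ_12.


H = {0, 6}, |H| = 2
Number of cosets = |G|/|H| = 12/2 = 6
0 + H = {0, 6}
1 + H = {1, 7}
2 + H = {2, 8}
3 + H = {3, 9}
4 + H = {4, 10}
5 + H = {5, 11}

Cosets: 0+H={0,6}; 1+H={1,7}; 2+H={2,8}; 3+H={3,9}; 4+H={4,10}; 5+H={5,11}


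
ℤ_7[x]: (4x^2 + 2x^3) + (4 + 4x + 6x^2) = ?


Add coefficients mod 7:
x^0: 0 + 4 = 4 (mod 7)
x^1: 0 + 4 = 4 (mod 7)
x^2: 4 + 6 = 3 (mod 7)
x^3: 2 + 0 = 2 (mod 7)
Result: 4 + 4x + 3x^2 + 2x^3

f + g = 4 + 4x + 3x^2 + 2x^3


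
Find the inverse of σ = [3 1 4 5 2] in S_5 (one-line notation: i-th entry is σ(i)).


To find σ⁻¹, swap domain and range:
σ(1) = 3 → σ⁻¹(3) = 1
σ(2) = 1 → σ⁻¹(1) = 2
σ(3) = 4 → σ⁻¹(4) = 3
σ(4) = 5 → σ⁻¹(5) = 4
σ(5) = 2 → σ⁻¹(2) = 5

σ⁻¹ = [2 5 1 3 4]


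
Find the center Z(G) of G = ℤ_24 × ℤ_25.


Z(G) = {g ∈ G | gx = xg for all x ∈ G}
Direct product of abelian groups is abelian, so Z(G) = G

Z(ℤ_24 × ℤ_25) = ℤ_24 × ℤ_25


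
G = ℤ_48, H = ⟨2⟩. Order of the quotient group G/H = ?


|⟨2⟩| = n / gcd(2, 48) = 48 / 2 = 24
H is normal (ℤ_48 is abelian).
|G/H| = |G| / |H| = 48 / 24 = 2

|G/H| = 2


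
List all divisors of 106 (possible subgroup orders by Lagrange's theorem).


Lagrange's theorem: |H| divides |G|
|G| = 106
Divisors of 106: 1, 2, 53, 106

Possible subgroup orders: {1, 2, 53, 106}


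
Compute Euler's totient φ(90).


Factor n: 90 = 2 × 3^2 × 5
φ(n) = n · ∏(1 - 1/p) over distinct primes p | n
φ(90) = 90 · (1 - 1/2) · (1 - 1/3) · (1 - 1/5) = 24

φ(90) = 24


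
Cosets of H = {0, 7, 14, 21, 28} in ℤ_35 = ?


H = {0, 7, 14, 21, 28}, |H| = 5
Number of cosets = |G|/|H| = 35/5 = 7
0 + H = {0, 7, 14, 21, 28}
1 + H = {1, 8, 15, 22, 29}
2 + H = {2, 9, 16, 23, 30}
3 + H = {3, 10, 17, 24, 31}
4 + H = {4, 11, 18, 25, 32}
5 + H = {5, 12, 19, 26, 33}
6 + H = {6, 13, 20, 27, 34}

Cosets: 0+H={0,7,14,21,28}; 1+H={1,8,15,22,29}; 2+H={2,9,16,23,30}; 3+H={3,10,17,24,31}; 4+H={4,11,18,25,32}; 5+H={5,12,19,26,33}; 6+H={6,13,20,27,34}


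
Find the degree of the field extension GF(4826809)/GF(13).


GF(4826809) = GF(13^6), so the extension degree is 6

[GF(4826809)/GF(13)] = 6


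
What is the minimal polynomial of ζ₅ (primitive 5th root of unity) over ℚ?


ζ₅ is a root of Φ₅(x) = x⁴ + x³ + x² + x + 1, irreducible over ℚ

Minimal polynomial: x⁴ + x³ + x² + x + 1


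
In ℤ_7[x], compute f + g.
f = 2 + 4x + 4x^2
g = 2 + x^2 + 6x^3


Add coefficients mod 7:
x^0: 2 + 2 = 4 (mod 7)
x^1: 4 + 0 = 4 (mod 7)
x^2: 4 + 1 = 5 (mod 7)
x^3: 0 + 6 = 6 (mod 7)
Result: 4 + 4x + 5x^2 + 6x^3

f + g = 4 + 4x + 5x^2 + 6x^3


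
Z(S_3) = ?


Z(G) = {g ∈ G | gx = xg for all x ∈ G}
S_n is non-abelian for n ≥ 3; Z(S_3) is trivial

Z(S_3) = {e}


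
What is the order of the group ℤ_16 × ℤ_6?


|A × B| = |A| · |B|
|ℤ_16 × ℤ_6| = 16 × 6 = 96

|ℤ_16 × ℤ_6| = 96


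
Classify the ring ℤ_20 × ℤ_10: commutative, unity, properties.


Direct product ring; commutative with unity (1,1); but (1,0)·(0,1) = (0,0) gives zero divisors, so not an integral domain
Commutative: Yes
Integral domain: No
Has unity: Yes

ℤ_20 × ℤ_10: Commutative=Yes, Unity=Yes


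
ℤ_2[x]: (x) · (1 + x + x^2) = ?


Expand and collect like terms; reduce coefficients mod 2:
x^0: 0·1 = 0 ≡ 0 (mod 2)
x^1: 0·1 + 1·1 = 1 ≡ 1 (mod 2)
x^2: 0·1 + 1·1 = 1 ≡ 1 (mod 2)
x^3: 1·1 = 1 ≡ 1 (mod 2)
Result: x + x^2 + x^3

f · g = x + x^2 + x^3


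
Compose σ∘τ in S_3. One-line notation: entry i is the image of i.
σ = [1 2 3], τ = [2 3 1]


σ∘τ: apply τ first, then σ
1 →τ 2 →σ 2
2 →τ 3 →σ 3
3 →τ 1 →σ 1

σ∘τ = [2 3 1]


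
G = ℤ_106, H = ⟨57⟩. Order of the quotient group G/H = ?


|⟨57⟩| = n / gcd(57, 106) = 106 / 1 = 106
H is normal (ℤ_106 is abelian).
|G/H| = |G| / |H| = 106 / 106 = 1

|G/H| = 1


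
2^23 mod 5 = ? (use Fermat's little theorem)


Fermat's little theorem: if p is prime and gcd(a,p)=1, then a^(p-1) ≡ 1 (mod p)
p = 5 is prime, gcd(2,5) = 1
Reduce exponent: 23 mod 4 = 3
So 2^23 ≡ 2^3 (mod 5)
2^3 mod 5 = 3

2^23 ≡ 3 (mod 5)


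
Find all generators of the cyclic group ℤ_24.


g generates ℤ_n iff gcd(g,n) = 1
Prime factors of 24: 2, 3
Generators are g ∈ {1,...,23} not divisible by any of these primes.
Generators: {1, 5, 7, 11, 13, 17, 19, 23}
Number of generators = φ(24) = 8

Generators of ℤ_24 = {1, 5, 7, 11, 13, 17, 19, 23}


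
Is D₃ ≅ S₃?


Comparing D₃ and S₃:
Both are the unique non-abelian group of order 6

Yes, D₃ ≅ S₃


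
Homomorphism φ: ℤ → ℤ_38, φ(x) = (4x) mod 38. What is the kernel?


Kernel = preimage of identity
ker(φ) = {x ∈ ℤ : 4x ≡ 0 (mod 38)}. gcd(4,38) = 2, so 4x ≡ 0 (mod 38) ⟺ x ≡ 0 (mod 38/2 = 19). Hence ker(φ) = 19ℤ

ker(φ) = 19ℤ


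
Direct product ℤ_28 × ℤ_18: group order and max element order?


|ℤ_28 × ℤ_18| = 28 × 18 = 504
Max element order = lcm(28,18) = 252
Cyclic? No (gcd=2)

|ℤ_28×ℤ_18| = 504, max element order = 252


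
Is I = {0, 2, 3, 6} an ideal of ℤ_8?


Check ideal conditions for I = {0, 2, 3, 6} in ℤ_8:
(1) I is an additive subgroup? No
(2) For r ∈ ℤ_8 and a ∈ I: r·a ∈ I? No  [counterexample: r=2, a=2, r·a mod 8 = 4 ∉ I]

No, I is not an ideal of ℤ_8


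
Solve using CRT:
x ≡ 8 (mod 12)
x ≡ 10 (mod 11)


m₁ = 12, m₂ = 11, gcd = 1, so CRT applies. M = m₁·m₂ = 132
Let M₁ = M/m₁ = 11, M₂ = M/m₂ = 12
Find y₁ ≡ M₁⁻¹ (mod m₁): 11⁻¹ ≡ 11 (mod 12)
Find y₂ ≡ M₂⁻¹ (mod m₂): 12⁻¹ ≡ 1 (mod 11)
x = a₁·M₁·y₁ + a₂·M₂·y₂ = 8·11·11 + 10·12·1 = 1088
Reduce mod 132: x ≡ 32
Check: 32 mod 12 = 8 ✓, 32 mod 11 = 10 ✓

x ≡ 32 (mod 132)


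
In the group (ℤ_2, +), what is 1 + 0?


Operation: addition mod 2
1 + 0 = (a + b) mod 2 with a = 1, b = 0

1 + 0 = 1


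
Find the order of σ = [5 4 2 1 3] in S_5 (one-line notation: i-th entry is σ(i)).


Cycle decomposition: (1 5 3 2 4)
Cycle lengths: 5
Order = lcm(5) = 5

ord(σ) = 5


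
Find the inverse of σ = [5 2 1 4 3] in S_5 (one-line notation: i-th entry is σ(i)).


To find σ⁻¹, swap domain and range:
σ(1) = 5 → σ⁻¹(5) = 1
σ(2) = 2 → σ⁻¹(2) = 2
σ(3) = 1 → σ⁻¹(1) = 3
σ(4) = 4 → σ⁻¹(4) = 4
σ(5) = 3 → σ⁻¹(3) = 5

σ⁻¹ = [3 2 5 4 1]


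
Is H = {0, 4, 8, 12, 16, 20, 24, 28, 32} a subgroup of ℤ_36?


Subgroup test for H = {0, 4, 8, 12, 16, 20, 24, 28, 32} in (ℤ_36, +):
(1) 0 ∈ H? Yes
(2) Closure: for all a,b ∈ H, (a+b) mod 36 ∈ H? Yes
(3) Inverses: for all a ∈ H, -a mod 36 ∈ H? Yes

Yes, H is a subgroup of ℤ_36


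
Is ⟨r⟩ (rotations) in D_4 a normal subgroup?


H = ⟨r⟩ (rotations) in D_4
The rotation subgroup ⟨r⟩ has index 2 in D_4, so it is normal

Yes, normal subgroup


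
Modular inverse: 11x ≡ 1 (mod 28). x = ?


Use the extended Euclidean algorithm to write 1 = 11·s + 28·t; then s mod 28 is the inverse.
Euclidean algorithm:
  11 = 0·28 + 11
  28 = 2·11 + 6
  11 = 1·6 + 5
  6 = 1·5 + 1
  5 = 5·1 + 0
gcd(11,28) = 1
Back-substitution gives: 11·(-5) + 28·(2) = 1
So 11⁻¹ ≡ -5 ≡ 23 (mod 28)
Check: 11 × 23 = 253 ≡ 1 (mod 28) ✓

11⁻¹ ≡ 23 (mod 28)


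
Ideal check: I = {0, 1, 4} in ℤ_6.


Check ideal conditions for I = {0, 1, 4} in ℤ_6:
(1) I is an additive subgroup? No
(2) For r ∈ ℤ_6 and a ∈ I: r·a ∈ I? No  [counterexample: r=2, a=1, r·a mod 6 = 2 ∉ I]

No, I is not an ideal of ℤ_6


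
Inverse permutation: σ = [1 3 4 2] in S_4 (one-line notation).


To find σ⁻¹, swap domain and range:
σ(1) = 1 → σ⁻¹(1) = 1
σ(2) = 3 → σ⁻¹(3) = 2
σ(3) = 4 → σ⁻¹(4) = 3
σ(4) = 2 → σ⁻¹(2) = 4

σ⁻¹ = [1 4 2 3]


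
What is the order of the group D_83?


|D_n| = 2n (n rotations and n reflections)
|D_83| = 2×83 = 166

|D_83| = 166


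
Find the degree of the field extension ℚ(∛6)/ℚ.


∛6 has minimal polynomial x³ - 6 (irreducible over ℚ since 6 is not a perfect cube)

[ℚ(∛6)/ℚ] = 3


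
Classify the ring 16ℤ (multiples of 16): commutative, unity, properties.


16ℤ is a commutative ring under +,× but has no multiplicative identity (1 ∉ 16ℤ); it has no zero divisors, but without unity it is not an integral domain
Commutative: Yes
Integral domain: No
Has unity: No

16ℤ (multiples of 16): Commutative=Yes, Unity=No


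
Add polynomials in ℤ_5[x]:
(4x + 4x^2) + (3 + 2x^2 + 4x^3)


Add coefficients mod 5:
x^0: 0 + 3 = 3 (mod 5)
x^1: 4 + 0 = 4 (mod 5)
x^2: 4 + 2 = 1 (mod 5)
x^3: 0 + 4 = 4 (mod 5)
Result: 3 + 4x + x^2 + 4x^3

f + g = 3 + 4x + x^2 + 4x^3


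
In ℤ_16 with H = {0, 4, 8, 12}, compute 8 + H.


8 + H = {8 + h (mod 16) : h ∈ H}
8+0=8, 8+4=12, 8+8=0, 8+12=4
8 + H = {0, 4, 8, 12} = 0 + H

8 + H = {0, 4, 8, 12}


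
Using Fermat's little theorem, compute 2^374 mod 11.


Fermat's little theorem: if p is prime and gcd(a,p)=1, then a^(p-1) ≡ 1 (mod p)
p = 11 is prime, gcd(2,11) = 1
Reduce exponent: 374 mod 10 = 4
So 2^374 ≡ 2^4 (mod 11)
2^4 mod 11 = 5

2^374 ≡ 5 (mod 11)


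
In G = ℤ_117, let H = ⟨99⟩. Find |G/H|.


|⟨99⟩| = n / gcd(99, 117) = 117 / 9 = 13
H is normal (ℤ_117 is abelian).
|G/H| = |G| / |H| = 117 / 13 = 9

|G/H| = 9


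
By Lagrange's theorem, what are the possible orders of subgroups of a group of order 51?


Lagrange's theorem: |H| divides |G|
|G| = 51
Divisors of 51: 1, 3, 17, 51

Possible subgroup orders: {1, 3, 17, 51}


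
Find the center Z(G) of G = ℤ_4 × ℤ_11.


Z(G) = {g ∈ G | gx = xg for all x ∈ G}
Direct product of abelian groups is abelian, so Z(G) = G

Z(ℤ_4 × ℤ_11) = ℤ_4 × ℤ_11


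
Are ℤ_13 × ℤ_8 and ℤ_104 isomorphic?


Comparing ℤ_13 × ℤ_8 and ℤ_104:
gcd(13,8) = 1, so ℤ_13 × ℤ_8 ≅ ℤ_104 (CRT)

Yes, ℤ_13 × ℤ_8 ≅ ℤ_104


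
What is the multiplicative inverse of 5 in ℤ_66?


Use the extended Euclidean algorithm to write 1 = 5·s + 66·t; then s mod 66 is the inverse.
Euclidean algorithm:
  5 = 0·66 + 5
  66 = 13·5 + 1
  5 = 5·1 + 0
gcd(5,66) = 1
Back-substitution gives: 5·(-13) + 66·(1) = 1
So 5⁻¹ ≡ -13 ≡ 53 (mod 66)
Check: 5 × 53 = 265 ≡ 1 (mod 66) ✓

5⁻¹ ≡ 53 (mod 66)


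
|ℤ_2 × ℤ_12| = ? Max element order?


|ℤ_2 × ℤ_12| = 2 × 12 = 24
Max element order = lcm(2,12) = 12
Cyclic? No (gcd=2)

|ℤ_2×ℤ_12| = 24, max element order = 12


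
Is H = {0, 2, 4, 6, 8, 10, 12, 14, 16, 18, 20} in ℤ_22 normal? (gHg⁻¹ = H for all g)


H = {0, 2, 4, 6, 8, 10, 12, 14, 16, 18, 20} in ℤ_22
ℤ_22 is abelian; every subgroup of an abelian group is normal

Yes, normal subgroup


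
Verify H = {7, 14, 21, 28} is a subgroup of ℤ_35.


Subgroup test for H = {7, 14, 21, 28} in (ℤ_35, +):
(1) 0 ∈ H? No
(2) Closure: for all a,b ∈ H, (a+b) mod 35 ∈ H? No  [counterexample: 7 + 28 = 0 ∉ H]
(3) Inverses: for all a ∈ H, -a mod 35 ∈ H? Yes

No, H is not a subgroup of ℤ_35


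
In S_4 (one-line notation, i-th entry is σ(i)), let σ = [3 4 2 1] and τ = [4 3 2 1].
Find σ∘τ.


σ∘τ: apply τ first, then σ
1 →τ 4 →σ 1
2 →τ 3 →σ 2
3 →τ 2 →σ 4
4 →τ 1 →σ 3

σ∘τ = [1 2 4 3]


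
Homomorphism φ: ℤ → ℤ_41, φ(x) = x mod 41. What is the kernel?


Kernel = preimage of identity
ker(φ) = {x ∈ ℤ : x ≡ 0 (mod 41)} = 41ℤ = {0, ±41, ±82, ...}

ker(φ) = 41ℤ


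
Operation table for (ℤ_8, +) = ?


Elements: {0, 1, 2, 3, 4, 5, 6, 7}
Operation: addition mod 8
Entry (a, b) = (a + b) mod 8

Cayley table:
  | 0 | 1 | 2 | 3 | 4 | 5 | 6 | 7
0 | 0 | 1 | 2 | 3 | 4 | 5 | 6 | 7
1 | 1 | 2 | 3 | 4 | 5 | 6 | 7 | 0
2 | 2 | 3 | 4 | 5 | 6 | 7 | 0 | 1
3 | 3 | 4 | 5 | 6 | 7 | 0 | 1 | 2
4 | 4 | 5 | 6 | 7 | 0 | 1 | 2 | 3
5 | 5 | 6 | 7 | 0 | 1 | 2 | 3 | 4
6 | 6 | 7 | 0 | 1 | 2 | 3 | 4 | 5
7 | 7 | 0 | 1 | 2 | 3 | 4 | 5 | 6


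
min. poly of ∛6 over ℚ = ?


∛6 satisfies x³ - 6 = 0, irreducible over ℚ (no rational root; 6 is not a perfect cube)

Minimal polynomial: x³ - 6


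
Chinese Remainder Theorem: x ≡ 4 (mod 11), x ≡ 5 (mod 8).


m₁ = 11, m₂ = 8, gcd = 1, so CRT applies. M = m₁·m₂ = 88
Let M₁ = M/m₁ = 8, M₂ = M/m₂ = 11
Find y₁ ≡ M₁⁻¹ (mod m₁): 8⁻¹ ≡ 7 (mod 11)
Find y₂ ≡ M₂⁻¹ (mod m₂): 11⁻¹ ≡ 3 (mod 8)
x = a₁·M₁·y₁ + a₂·M₂·y₂ = 4·8·7 + 5·11·3 = 389
Reduce mod 88: x ≡ 37
Check: 37 mod 11 = 4 ✓, 37 mod 8 = 5 ✓

x ≡ 37 (mod 88)


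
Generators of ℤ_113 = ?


g generates ℤ_n iff gcd(g,n) = 1
Prime factors of 113: 113
Generators are g ∈ {1,...,112} not divisible by any of these primes.
Generators: {1, 2, 3, 4, 5, 6, 7, 8, 9, 10, 11, 12, 13, 14, 15, 16, 17, 18, 19, 20, 21, 22, 23, 24, 25, 26, 27, 28, 29, 30, 31, 32, 33, 34, 35, 36, 37, 38, 39, 40, 41, 42, 43, 44, 45, 46, 47, 48, 49, 50, 51, 52, 53, 54, 55, 56, 57, 58, 59, 60, 61, 62, 63, 64, 65, 66, 67, 68, 69, 70, 71, 72, 73, 74, 75, 76, 77, 78, 79, 80, 81, 82, 83, 84, 85, 86, 87, 88, 89, 90, 91, 92, 93, 94, 95, 96, 97, 98, 99, 100, 101, 102, 103, 104, 105, 106, 107, 108, 109, 110, 111, 112}
Number of generators = φ(113) = 112

Generators of ℤ_113 = {1, 2, 3, 4, 5, 6, 7, 8, 9, 10, 11, 12, 13, 14, 15, 16, 17, 18, 19, 20, 21, 22, 23, 24, 25, 26, 27, 28, 29, 30, 31, 32, 33, 34, 35, 36, 37, 38, 39, 40, 41, 42, 43, 44, 45, 46, 47, 48, 49, 50, 51, 52, 53, 54, 55, 56, 57, 58, 59, 60, 61, 62, 63, 64, 65, 66, 67, 68, 69, 70, 71, 72, 73, 74, 75, 76, 77, 78, 79, 80, 81, 82, 83, 84, 85, 86, 87, 88, 89, 90, 91, 92, 93, 94, 95, 96, 97, 98, 99, 100, 101, 102, 103, 104, 105, 106, 107, 108, 109, 110, 111, 112}


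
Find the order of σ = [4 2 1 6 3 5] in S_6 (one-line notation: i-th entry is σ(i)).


Cycle decomposition: (1 4 6 5 3)
Cycle lengths: 5
Order = lcm(5) = 5

ord(σ) = 5


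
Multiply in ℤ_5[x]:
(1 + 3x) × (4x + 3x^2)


Expand and collect like terms; reduce coefficients mod 5:
x^0: 1·0 = 0 ≡ 0 (mod 5)
x^1: 1·4 + 3·0 = 4 ≡ 4 (mod 5)
x^2: 1·3 + 3·4 = 15 ≡ 0 (mod 5)
x^3: 3·3 = 9 ≡ 4 (mod 5)
Result: 4x + 4x^3

f · g = 4x + 4x^3


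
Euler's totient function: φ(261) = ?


Factor n: 261 = 3^2 × 29
φ(n) = n · ∏(1 - 1/p) over distinct primes p | n
φ(261) = 261 · (1 - 1/3) · (1 - 1/29) = 168

φ(261) = 168


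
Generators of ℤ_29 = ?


g generates ℤ_n iff gcd(g,n) = 1
Prime factors of 29: 29
Generators are g ∈ {1,...,28} not divisible by any of these primes.
Generators: {1, 2, 3, 4, 5, 6, 7, 8, 9, 10, 11, 12, 13, 14, 15, 16, 17, 18, 19, 20, 21, 22, 23, 24, 25, 26, 27, 28}
Number of generators = φ(29) = 28

Generators of ℤ_29 = {1, 2, 3, 4, 5, 6, 7, 8, 9, 10, 11, 12, 13, 14, 15, 16, 17, 18, 19, 20, 21, 22, 23, 24, 25, 26, 27, 28}


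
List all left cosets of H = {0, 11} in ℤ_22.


H = {0, 11}, |H| = 2
Number of cosets = |G|/|H| = 22/2 = 11
0 + H = {0, 11}
1 + H = {1, 12}
2 + H = {2, 13}
3 + H = {3, 14}
4 + H = {4, 15}
5 + H = {5, 16}
6 + H = {6, 17}
7 + H = {7, 18}
8 + H = {8, 19}
9 + H = {9, 20}
10 + H = {10, 21}

Cosets: 0+H={0,11}; 1+H={1,12}; 2+H={2,13}; 3+H={3,14}; 4+H={4,15}; 5+H={5,16}; 6+H={6,17}; 7+H={7,18}; 8+H={8,19}; 9+H={9,20}; 10+H={10,21}


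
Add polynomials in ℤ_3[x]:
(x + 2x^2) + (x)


Add coefficients mod 3:
x^0: 0 + 0 = 0 (mod 3)
x^1: 1 + 1 = 2 (mod 3)
x^2: 2 + 0 = 2 (mod 3)
Result: 2x + 2x^2

f + g = 2x + 2x^2


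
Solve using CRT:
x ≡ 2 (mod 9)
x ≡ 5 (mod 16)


m₁ = 9, m₂ = 16, gcd = 1, so CRT applies. M = m₁·m₂ = 144
Let M₁ = M/m₁ = 16, M₂ = M/m₂ = 9
Find y₁ ≡ M₁⁻¹ (mod m₁): 16⁻¹ ≡ 4 (mod 9)
Find y₂ ≡ M₂⁻¹ (mod m₂): 9⁻¹ ≡ 9 (mod 16)
x = a₁·M₁·y₁ + a₂·M₂·y₂ = 2·16·4 + 5·9·9 = 533
Reduce mod 144: x ≡ 101
Check: 101 mod 9 = 2 ✓, 101 mod 16 = 5 ✓

x ≡ 101 (mod 144)


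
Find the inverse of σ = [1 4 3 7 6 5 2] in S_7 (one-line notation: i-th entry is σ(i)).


To find σ⁻¹, swap domain and range:
σ(1) = 1 → σ⁻¹(1) = 1
σ(2) = 4 → σ⁻¹(4) = 2
σ(3) = 3 → σ⁻¹(3) = 3
σ(4) = 7 → σ⁻¹(7) = 4
σ(5) = 6 → σ⁻¹(6) = 5
σ(6) = 5 → σ⁻¹(5) = 6
σ(7) = 2 → σ⁻¹(2) = 7

σ⁻¹ = [1 7 3 2 6 5 4]


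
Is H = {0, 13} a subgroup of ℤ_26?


Subgroup test for H = {0, 13} in (ℤ_26, +):
(1) 0 ∈ H? Yes
(2) Closure: for all a,b ∈ H, (a+b) mod 26 ∈ H? Yes
(3) Inverses: for all a ∈ H, -a mod 26 ∈ H? Yes

Yes, H is a subgroup of ℤ_26
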